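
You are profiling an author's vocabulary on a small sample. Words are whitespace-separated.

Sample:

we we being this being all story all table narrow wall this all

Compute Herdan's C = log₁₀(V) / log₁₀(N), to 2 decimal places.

N = 13, V = 8.
log₁₀(V) = 0.903090, log₁₀(N) = 1.113943
C = 0.903090 / 1.113943 = 0.81

0.81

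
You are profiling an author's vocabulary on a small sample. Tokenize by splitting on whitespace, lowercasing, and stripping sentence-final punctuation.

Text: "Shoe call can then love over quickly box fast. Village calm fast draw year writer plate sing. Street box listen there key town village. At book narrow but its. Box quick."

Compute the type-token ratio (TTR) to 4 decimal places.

0.8710

N = 31 tokens, V = 27 types.
TTR = V / N = 27 / 31 = 0.8710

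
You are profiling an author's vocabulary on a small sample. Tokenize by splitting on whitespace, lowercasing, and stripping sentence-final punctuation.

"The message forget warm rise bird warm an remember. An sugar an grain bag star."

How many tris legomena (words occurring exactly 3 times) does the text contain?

Frequencies: an:3, warm:2, the:1, message:1, forget:1, rise:1, bird:1, remember:1, sugar:1, grain:1, bag:1, star:1
Words with frequency 3: an

1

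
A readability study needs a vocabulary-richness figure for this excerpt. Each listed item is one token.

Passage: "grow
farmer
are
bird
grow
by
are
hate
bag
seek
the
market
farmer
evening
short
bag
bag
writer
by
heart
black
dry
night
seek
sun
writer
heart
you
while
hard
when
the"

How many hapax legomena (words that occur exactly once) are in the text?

Frequencies: bag:3, grow:2, farmer:2, are:2, by:2, seek:2, the:2, writer:2, heart:2, bird:1, hate:1, market:1, evening:1, short:1, black:1, dry:1, night:1, sun:1, you:1, while:1, … (2 more, each freq 1)
Hapax (freq=1): bird, black, dry, evening, hard, hate, market, night, short, sun, when, while, you

13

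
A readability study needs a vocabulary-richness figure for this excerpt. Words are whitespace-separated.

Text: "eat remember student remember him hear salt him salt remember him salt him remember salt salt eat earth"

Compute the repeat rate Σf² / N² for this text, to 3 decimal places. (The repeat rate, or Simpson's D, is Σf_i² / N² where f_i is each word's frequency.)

Frequencies: salt:5, remember:4, him:4, eat:2, student:1, hear:1, earth:1
Σf² = 64; N² = 324
Repeat rate = 64 / 324 = 0.198

0.198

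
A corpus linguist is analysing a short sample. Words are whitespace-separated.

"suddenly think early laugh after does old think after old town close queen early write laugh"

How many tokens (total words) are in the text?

16

Tokens: suddenly, think, early, laugh, after, does, old, think, after, old, town, close, queen, early, write, laugh
N = 16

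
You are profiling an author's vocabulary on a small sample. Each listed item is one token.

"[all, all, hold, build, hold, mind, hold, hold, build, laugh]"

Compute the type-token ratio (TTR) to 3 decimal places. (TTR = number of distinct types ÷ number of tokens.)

N = 10 tokens, V = 5 types.
TTR = V / N = 5 / 10 = 0.500

0.500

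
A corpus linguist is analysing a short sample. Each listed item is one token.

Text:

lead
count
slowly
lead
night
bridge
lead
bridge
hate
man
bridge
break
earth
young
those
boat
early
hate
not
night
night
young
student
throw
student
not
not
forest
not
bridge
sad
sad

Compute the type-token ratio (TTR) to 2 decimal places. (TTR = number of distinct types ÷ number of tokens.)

N = 32 tokens, V = 18 types.
TTR = V / N = 18 / 32 = 0.56

0.56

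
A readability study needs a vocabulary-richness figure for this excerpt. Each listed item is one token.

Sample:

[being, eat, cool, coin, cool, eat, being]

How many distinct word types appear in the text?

Distinct types: {being, coin, cool, eat}
V = 4

4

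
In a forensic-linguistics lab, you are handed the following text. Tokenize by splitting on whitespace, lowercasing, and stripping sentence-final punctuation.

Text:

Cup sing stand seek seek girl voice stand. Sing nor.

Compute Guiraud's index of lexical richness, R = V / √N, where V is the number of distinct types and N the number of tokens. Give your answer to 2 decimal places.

N = 10, V = 7.
√N = 3.162278
R = 7 / 3.162278 = 2.21

2.21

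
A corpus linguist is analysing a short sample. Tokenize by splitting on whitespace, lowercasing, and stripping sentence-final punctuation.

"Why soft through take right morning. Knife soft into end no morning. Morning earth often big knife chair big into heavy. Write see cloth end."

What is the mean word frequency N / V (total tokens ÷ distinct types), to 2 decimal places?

1.39

N = 25 tokens, V = 18 types.
Mean frequency = N / V = 25 / 18 = 1.39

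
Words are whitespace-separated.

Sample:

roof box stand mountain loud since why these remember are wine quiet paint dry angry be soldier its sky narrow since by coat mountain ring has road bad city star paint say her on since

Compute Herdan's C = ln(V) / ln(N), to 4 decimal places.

N = 35, V = 31.
ln(V) = 3.433987, ln(N) = 3.555348
C = 3.433987 / 3.555348 = 0.9659

0.9659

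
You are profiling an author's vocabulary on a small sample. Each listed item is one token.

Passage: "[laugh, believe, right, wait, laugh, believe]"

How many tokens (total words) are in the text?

Tokens: laugh, believe, right, wait, laugh, believe
N = 6

6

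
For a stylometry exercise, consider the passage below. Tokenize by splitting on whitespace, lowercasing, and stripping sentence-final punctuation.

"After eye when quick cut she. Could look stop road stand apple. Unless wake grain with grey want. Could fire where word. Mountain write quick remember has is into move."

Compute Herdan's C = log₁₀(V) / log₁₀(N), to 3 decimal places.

0.980

N = 30, V = 28.
log₁₀(V) = 1.447158, log₁₀(N) = 1.477121
C = 1.447158 / 1.477121 = 0.980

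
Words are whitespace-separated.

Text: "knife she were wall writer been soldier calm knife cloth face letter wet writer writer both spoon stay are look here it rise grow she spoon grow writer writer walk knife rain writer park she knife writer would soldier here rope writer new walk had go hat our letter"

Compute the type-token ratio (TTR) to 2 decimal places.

N = 49 tokens, V = 31 types.
TTR = V / N = 31 / 49 = 0.63

0.63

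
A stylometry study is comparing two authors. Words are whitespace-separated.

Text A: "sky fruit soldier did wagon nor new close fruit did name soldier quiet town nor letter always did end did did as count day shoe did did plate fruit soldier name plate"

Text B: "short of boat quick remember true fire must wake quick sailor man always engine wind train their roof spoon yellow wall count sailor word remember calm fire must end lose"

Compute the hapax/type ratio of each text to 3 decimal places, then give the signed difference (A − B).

-0.116

A: hapax=13, V=19, ratio=0.684
B: hapax=20, V=25, ratio=0.800
Difference = 0.684 − 0.800 = -0.116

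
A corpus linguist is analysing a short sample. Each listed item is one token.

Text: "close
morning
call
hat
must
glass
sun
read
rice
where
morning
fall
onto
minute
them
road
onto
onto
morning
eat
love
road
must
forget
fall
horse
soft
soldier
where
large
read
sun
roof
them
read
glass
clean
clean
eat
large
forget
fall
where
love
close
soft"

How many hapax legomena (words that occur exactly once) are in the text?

7

Frequencies: morning:3, read:3, where:3, fall:3, onto:3, close:2, must:2, glass:2, sun:2, them:2, road:2, eat:2, love:2, forget:2, soft:2, large:2, clean:2, call:1, hat:1, rice:1, … (4 more, each freq 1)
Hapax (freq=1): call, hat, horse, minute, rice, roof, soldier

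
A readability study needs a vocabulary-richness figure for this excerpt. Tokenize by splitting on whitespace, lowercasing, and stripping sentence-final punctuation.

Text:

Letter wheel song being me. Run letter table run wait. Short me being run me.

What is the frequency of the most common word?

Frequencies: me:3, run:3, letter:2, being:2, wheel:1, song:1, table:1, wait:1, short:1
Most common: 'me' with frequency 3.

3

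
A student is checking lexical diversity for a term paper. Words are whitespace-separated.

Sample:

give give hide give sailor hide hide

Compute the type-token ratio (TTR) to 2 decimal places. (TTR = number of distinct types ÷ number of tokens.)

N = 7 tokens, V = 3 types.
TTR = V / N = 3 / 7 = 0.43

0.43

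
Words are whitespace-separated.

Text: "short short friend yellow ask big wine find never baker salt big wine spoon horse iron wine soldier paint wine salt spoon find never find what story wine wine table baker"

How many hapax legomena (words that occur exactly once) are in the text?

10

Frequencies: wine:6, find:3, short:2, big:2, never:2, baker:2, salt:2, spoon:2, friend:1, yellow:1, ask:1, horse:1, iron:1, soldier:1, paint:1, what:1, story:1, table:1
Hapax (freq=1): ask, friend, horse, iron, paint, soldier, story, table, what, yellow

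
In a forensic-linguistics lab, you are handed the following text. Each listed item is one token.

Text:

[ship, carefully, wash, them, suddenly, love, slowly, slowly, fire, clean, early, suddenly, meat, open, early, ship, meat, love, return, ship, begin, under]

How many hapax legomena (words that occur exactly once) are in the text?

9

Frequencies: ship:3, suddenly:2, love:2, slowly:2, early:2, meat:2, carefully:1, wash:1, them:1, fire:1, clean:1, open:1, return:1, begin:1, under:1
Hapax (freq=1): begin, carefully, clean, fire, open, return, them, under, wash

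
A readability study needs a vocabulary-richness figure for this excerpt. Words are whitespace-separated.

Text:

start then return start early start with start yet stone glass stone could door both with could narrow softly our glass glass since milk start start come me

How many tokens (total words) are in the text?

Tokens: start, then, return, start, early, start, with, start, yet, stone, glass, stone, could, door, both, with, could, narrow, softly, our, glass, glass, since, milk, start, start, come, me
N = 28

28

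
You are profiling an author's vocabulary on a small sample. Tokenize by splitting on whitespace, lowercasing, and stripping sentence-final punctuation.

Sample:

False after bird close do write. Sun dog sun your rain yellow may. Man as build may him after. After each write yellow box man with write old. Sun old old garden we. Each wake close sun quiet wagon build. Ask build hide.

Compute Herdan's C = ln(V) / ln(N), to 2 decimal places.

0.88

N = 43, V = 27.
ln(V) = 3.295837, ln(N) = 3.761200
C = 3.295837 / 3.761200 = 0.88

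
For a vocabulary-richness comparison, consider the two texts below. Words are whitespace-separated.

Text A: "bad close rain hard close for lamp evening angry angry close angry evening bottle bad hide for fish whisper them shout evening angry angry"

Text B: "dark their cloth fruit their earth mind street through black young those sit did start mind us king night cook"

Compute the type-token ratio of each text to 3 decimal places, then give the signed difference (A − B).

-0.317

TTR(A) = 14/24 = 0.583
TTR(B) = 18/20 = 0.900
Difference = 0.583 − 0.900 = -0.317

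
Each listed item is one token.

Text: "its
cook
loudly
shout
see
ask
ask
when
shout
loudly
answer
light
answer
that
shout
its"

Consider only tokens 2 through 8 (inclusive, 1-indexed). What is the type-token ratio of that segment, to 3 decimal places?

0.857

Segment tokens 2–8: cook, loudly, shout, see, ask, ask, when
Segment N = 7, segment V = 6.
TTR = 6 / 7 = 0.857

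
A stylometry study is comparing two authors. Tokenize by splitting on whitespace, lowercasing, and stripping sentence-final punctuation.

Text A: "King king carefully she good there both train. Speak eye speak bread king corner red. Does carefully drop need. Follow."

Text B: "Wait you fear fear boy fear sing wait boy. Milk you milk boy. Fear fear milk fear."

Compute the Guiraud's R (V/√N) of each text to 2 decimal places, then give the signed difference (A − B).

2.12

A: V=16, N=20, R=3.58
B: V=6, N=17, R=1.46
Difference = 3.58 − 1.46 = 2.12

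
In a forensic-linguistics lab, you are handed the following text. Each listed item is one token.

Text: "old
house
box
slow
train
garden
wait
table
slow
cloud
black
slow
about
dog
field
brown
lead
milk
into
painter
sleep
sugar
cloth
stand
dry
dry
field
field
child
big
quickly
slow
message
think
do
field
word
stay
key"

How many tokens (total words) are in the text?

Tokens: old, house, box, slow, train, garden, wait, table, slow, cloud, black, slow, about, dog, field, brown, lead, milk, into, painter, sleep, sugar, cloth, stand, dry, dry, field, field, child, big, quickly, slow, message, think, do, field, word, stay, key
N = 39

39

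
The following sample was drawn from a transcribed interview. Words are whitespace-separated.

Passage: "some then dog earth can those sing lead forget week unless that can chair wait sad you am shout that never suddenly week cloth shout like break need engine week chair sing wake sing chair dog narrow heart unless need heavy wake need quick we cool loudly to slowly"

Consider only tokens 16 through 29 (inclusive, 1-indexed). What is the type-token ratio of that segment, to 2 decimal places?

0.93

Segment tokens 16–29: sad, you, am, shout, that, never, suddenly, week, cloth, shout, like, break, need, engine
Segment N = 14, segment V = 13.
TTR = 13 / 14 = 0.93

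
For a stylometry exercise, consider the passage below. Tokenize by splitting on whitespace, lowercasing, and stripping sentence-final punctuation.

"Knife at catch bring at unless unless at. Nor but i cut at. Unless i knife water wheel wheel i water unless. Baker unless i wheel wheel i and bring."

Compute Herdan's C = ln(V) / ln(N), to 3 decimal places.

N = 30, V = 13.
ln(V) = 2.564949, ln(N) = 3.401197
C = 2.564949 / 3.401197 = 0.754

0.754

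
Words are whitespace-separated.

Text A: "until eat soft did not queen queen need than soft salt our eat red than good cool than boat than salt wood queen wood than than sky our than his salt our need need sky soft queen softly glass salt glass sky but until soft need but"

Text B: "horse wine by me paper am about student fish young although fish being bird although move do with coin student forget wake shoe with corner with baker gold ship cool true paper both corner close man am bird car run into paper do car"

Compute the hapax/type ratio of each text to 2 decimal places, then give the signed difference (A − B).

-0.29

A: hapax=8, V=20, ratio=0.40
B: hapax=22, V=32, ratio=0.69
Difference = 0.40 − 0.69 = -0.29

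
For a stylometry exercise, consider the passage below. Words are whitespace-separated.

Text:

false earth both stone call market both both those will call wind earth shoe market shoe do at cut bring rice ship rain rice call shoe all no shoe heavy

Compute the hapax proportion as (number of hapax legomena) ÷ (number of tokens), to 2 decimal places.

Frequencies: shoe:4, both:3, call:3, earth:2, market:2, rice:2, false:1, stone:1, those:1, will:1, wind:1, do:1, at:1, cut:1, bring:1, ship:1, rain:1, all:1, no:1, heavy:1
Hapax count = 14; token count = 30.
Ratio = 14 / 30 = 0.47

0.47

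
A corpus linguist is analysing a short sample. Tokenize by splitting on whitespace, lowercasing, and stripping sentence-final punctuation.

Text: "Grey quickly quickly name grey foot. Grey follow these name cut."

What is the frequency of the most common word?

Frequencies: grey:3, quickly:2, name:2, foot:1, follow:1, these:1, cut:1
Most common: 'grey' with frequency 3.

3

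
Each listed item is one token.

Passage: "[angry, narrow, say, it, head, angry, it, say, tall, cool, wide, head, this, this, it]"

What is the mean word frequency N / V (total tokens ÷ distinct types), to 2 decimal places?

N = 15 tokens, V = 9 types.
Mean frequency = N / V = 15 / 9 = 1.67

1.67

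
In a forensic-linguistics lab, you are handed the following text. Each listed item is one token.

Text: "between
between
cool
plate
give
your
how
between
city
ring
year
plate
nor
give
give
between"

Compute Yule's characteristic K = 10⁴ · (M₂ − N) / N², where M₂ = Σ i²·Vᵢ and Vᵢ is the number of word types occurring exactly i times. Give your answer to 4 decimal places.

Frequencies: between:4, give:3, plate:2, cool:1, your:1, how:1, city:1, ring:1, year:1, nor:1
N = 16. Frequency spectrum: V_1=7, V_2=1, V_3=1, V_4=1
M₂ = 1²·7 + 2²·1 + 3²·1 + 4²·1 = 36
K = 10000 × (36 − 16) / 16² = 781.2500

781.2500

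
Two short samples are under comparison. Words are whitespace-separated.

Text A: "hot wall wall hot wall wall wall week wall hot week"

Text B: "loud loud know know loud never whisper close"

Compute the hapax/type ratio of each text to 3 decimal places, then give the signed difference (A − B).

-0.600

A: hapax=0, V=3, ratio=0.000
B: hapax=3, V=5, ratio=0.600
Difference = 0.000 − 0.600 = -0.600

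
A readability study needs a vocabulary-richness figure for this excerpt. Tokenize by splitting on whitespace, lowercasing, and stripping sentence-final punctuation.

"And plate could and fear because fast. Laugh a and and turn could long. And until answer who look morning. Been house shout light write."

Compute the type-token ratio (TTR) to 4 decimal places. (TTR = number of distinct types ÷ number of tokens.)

N = 25 tokens, V = 20 types.
TTR = V / N = 20 / 25 = 0.8000

0.8000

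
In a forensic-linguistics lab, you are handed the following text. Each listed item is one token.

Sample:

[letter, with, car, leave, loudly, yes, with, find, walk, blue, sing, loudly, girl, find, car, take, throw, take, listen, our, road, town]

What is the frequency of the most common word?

2

Frequencies: with:2, car:2, loudly:2, find:2, take:2, letter:1, leave:1, yes:1, walk:1, blue:1, sing:1, girl:1, throw:1, listen:1, our:1, road:1, town:1
Most common: 'with' with frequency 2.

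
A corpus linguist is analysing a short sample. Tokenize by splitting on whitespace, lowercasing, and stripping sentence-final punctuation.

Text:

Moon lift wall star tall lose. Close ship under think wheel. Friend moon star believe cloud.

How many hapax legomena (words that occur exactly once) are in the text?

Frequencies: moon:2, star:2, lift:1, wall:1, tall:1, lose:1, close:1, ship:1, under:1, think:1, wheel:1, friend:1, believe:1, cloud:1
Hapax (freq=1): believe, close, cloud, friend, lift, lose, ship, tall, think, under, wall, wheel

12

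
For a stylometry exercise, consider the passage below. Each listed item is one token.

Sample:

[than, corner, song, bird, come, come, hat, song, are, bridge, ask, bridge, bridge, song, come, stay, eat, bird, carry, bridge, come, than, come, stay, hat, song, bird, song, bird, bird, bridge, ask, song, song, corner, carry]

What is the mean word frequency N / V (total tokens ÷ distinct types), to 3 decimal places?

N = 36 tokens, V = 12 types.
Mean frequency = N / V = 36 / 12 = 3.000

3.000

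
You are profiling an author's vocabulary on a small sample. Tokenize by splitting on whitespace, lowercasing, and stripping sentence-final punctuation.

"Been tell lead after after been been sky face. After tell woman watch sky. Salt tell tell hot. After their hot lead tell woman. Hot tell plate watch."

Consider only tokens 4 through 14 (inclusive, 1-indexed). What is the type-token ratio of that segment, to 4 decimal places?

0.6364

Segment tokens 4–14: after, after, been, been, sky, face, after, tell, woman, watch, sky
Segment N = 11, segment V = 7.
TTR = 7 / 11 = 0.6364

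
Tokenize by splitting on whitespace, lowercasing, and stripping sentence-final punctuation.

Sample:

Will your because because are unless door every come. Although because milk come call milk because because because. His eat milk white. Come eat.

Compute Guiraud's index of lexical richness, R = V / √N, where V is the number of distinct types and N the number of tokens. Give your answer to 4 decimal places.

N = 24, V = 14.
√N = 4.898979
R = 14 / 4.898979 = 2.8577

2.8577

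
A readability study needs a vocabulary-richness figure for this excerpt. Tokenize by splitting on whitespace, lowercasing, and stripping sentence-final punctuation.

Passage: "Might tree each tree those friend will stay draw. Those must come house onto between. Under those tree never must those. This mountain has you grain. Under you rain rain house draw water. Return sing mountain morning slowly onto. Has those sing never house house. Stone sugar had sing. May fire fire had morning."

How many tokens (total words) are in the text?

54

Tokens: might, tree, each, tree, those, friend, will, stay, draw, those, must, come, house, onto, between, under, those, tree, never, must, those, this, mountain, has, you, grain, under, you, rain, rain, house, draw, water, return, sing, mountain, morning, slowly, onto, has, those, sing, never, house, house, stone, sugar, had, sing, may, fire, fire, had, morning
N = 54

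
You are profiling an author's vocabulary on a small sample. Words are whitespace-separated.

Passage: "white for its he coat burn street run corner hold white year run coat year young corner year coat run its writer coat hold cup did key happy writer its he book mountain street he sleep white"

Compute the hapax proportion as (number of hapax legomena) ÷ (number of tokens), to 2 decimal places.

0.27

Frequencies: coat:4, white:3, its:3, he:3, run:3, year:3, street:2, corner:2, hold:2, writer:2, for:1, burn:1, young:1, cup:1, did:1, key:1, happy:1, book:1, mountain:1, sleep:1
Hapax count = 10; token count = 37.
Ratio = 10 / 37 = 0.27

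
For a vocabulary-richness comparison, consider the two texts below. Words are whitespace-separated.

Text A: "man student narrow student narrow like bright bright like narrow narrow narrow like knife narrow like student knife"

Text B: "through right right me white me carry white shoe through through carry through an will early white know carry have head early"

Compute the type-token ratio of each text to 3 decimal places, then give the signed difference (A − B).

-0.212

TTR(A) = 6/18 = 0.333
TTR(B) = 12/22 = 0.545
Difference = 0.333 − 0.545 = -0.212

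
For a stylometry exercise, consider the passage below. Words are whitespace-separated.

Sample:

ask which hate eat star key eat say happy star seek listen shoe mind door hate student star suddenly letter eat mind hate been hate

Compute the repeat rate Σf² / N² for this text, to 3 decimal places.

Frequencies: hate:4, eat:3, star:3, mind:2, ask:1, which:1, key:1, say:1, happy:1, seek:1, listen:1, shoe:1, door:1, student:1, suddenly:1, letter:1, been:1
Σf² = 51; N² = 625
Repeat rate = 51 / 625 = 0.082

0.082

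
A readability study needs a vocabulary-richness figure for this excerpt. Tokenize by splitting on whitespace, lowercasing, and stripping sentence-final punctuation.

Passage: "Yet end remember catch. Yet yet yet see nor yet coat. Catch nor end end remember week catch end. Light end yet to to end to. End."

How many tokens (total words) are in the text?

27

Tokens: yet, end, remember, catch, yet, yet, yet, see, nor, yet, coat, catch, nor, end, end, remember, week, catch, end, light, end, yet, to, to, end, to, end
N = 27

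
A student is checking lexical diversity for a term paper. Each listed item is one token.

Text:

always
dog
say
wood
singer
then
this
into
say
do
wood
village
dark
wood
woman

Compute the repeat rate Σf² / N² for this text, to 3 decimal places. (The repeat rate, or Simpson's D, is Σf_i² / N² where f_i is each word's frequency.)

0.102

Frequencies: wood:3, say:2, always:1, dog:1, singer:1, then:1, this:1, into:1, do:1, village:1, dark:1, woman:1
Σf² = 23; N² = 225
Repeat rate = 23 / 225 = 0.102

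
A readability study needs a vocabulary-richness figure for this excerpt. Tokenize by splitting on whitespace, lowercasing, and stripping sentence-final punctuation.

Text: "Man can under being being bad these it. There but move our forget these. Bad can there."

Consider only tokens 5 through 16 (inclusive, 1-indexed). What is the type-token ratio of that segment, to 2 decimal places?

0.83

Segment tokens 5–16: being, bad, these, it, there, but, move, our, forget, these, bad, can
Segment N = 12, segment V = 10.
TTR = 10 / 12 = 0.83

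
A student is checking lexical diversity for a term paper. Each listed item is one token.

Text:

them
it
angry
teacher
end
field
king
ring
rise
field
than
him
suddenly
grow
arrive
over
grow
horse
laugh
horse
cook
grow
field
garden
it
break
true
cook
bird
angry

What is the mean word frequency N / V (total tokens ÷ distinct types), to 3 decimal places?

N = 30 tokens, V = 22 types.
Mean frequency = N / V = 30 / 22 = 1.364

1.364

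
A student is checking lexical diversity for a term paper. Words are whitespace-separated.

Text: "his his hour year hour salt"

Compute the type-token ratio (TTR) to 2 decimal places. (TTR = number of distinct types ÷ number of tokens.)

N = 6 tokens, V = 4 types.
TTR = V / N = 4 / 6 = 0.67

0.67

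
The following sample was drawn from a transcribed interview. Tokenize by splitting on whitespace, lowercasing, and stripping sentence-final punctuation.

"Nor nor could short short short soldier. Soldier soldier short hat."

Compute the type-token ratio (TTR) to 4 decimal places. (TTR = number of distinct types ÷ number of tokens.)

0.4545

N = 11 tokens, V = 5 types.
TTR = V / N = 5 / 11 = 0.4545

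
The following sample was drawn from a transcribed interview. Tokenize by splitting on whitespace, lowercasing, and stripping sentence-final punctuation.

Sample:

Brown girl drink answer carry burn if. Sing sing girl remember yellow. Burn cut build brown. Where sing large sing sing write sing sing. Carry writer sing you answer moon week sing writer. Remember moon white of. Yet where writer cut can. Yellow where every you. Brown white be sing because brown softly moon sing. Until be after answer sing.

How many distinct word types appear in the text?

Distinct types: {after, answer, be, because, brown, build, burn, can, carry, cut, drink, every, girl, if, large, moon, of, remember, sing, softly, until, week, where, white, write, writer, yellow, yet, you}
V = 29

29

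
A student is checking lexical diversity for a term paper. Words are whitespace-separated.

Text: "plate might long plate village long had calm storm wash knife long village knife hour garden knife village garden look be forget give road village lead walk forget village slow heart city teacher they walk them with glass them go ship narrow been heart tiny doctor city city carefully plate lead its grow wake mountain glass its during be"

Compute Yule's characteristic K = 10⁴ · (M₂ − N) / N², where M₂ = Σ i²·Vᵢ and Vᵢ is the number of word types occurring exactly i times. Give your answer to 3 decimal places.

178.110

Frequencies: village:5, plate:3, long:3, knife:3, city:3, garden:2, be:2, forget:2, lead:2, walk:2, heart:2, them:2, glass:2, its:2, might:1, had:1, calm:1, storm:1, wash:1, hour:1, … (18 more, each freq 1)
N = 59. Frequency spectrum: V_1=24, V_2=9, V_3=4, V_5=1
M₂ = 1²·24 + 2²·9 + 3²·4 + 5²·1 = 121
K = 10000 × (121 − 59) / 59² = 178.110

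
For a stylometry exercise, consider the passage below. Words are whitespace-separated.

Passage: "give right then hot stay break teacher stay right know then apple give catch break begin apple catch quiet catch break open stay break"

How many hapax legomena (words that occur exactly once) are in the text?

6

Frequencies: break:4, stay:3, catch:3, give:2, right:2, then:2, apple:2, hot:1, teacher:1, know:1, begin:1, quiet:1, open:1
Hapax (freq=1): begin, hot, know, open, quiet, teacher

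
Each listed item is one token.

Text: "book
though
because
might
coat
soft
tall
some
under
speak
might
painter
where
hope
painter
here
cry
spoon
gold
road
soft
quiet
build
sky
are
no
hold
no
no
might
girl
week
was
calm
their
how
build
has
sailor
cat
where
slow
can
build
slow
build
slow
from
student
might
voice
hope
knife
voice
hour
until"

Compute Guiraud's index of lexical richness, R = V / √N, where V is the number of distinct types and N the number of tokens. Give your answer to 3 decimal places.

5.479

N = 56, V = 41.
√N = 7.483315
R = 41 / 7.483315 = 5.479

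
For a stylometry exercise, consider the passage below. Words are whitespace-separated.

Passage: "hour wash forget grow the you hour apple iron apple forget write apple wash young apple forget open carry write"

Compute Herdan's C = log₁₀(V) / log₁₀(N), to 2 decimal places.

N = 20, V = 12.
log₁₀(V) = 1.079181, log₁₀(N) = 1.301030
C = 1.079181 / 1.301030 = 0.83

0.83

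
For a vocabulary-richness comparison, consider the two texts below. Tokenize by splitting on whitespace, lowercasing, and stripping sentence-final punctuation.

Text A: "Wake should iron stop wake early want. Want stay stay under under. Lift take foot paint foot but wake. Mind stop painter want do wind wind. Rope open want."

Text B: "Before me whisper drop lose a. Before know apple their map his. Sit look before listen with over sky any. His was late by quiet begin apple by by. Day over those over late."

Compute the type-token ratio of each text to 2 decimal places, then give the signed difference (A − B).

TTR(A) = 19/29 = 0.66
TTR(B) = 25/34 = 0.74
Difference = 0.66 − 0.74 = -0.08

-0.08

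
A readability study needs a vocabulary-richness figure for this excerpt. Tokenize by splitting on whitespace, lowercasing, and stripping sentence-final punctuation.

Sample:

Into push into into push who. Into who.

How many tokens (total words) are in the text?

Tokens: into, push, into, into, push, who, into, who
N = 8

8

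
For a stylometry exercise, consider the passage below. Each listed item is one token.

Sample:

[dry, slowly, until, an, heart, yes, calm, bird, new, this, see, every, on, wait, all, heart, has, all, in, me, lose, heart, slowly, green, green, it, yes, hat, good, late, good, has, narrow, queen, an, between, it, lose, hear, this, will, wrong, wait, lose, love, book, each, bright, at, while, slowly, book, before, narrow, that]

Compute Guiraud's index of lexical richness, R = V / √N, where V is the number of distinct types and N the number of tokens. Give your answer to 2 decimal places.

5.12

N = 55, V = 38.
√N = 7.416198
R = 38 / 7.416198 = 5.12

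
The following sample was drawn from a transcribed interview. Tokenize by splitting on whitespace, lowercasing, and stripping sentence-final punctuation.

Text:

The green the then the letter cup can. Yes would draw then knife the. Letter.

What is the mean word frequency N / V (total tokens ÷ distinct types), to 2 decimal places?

1.50

N = 15 tokens, V = 10 types.
Mean frequency = N / V = 15 / 10 = 1.50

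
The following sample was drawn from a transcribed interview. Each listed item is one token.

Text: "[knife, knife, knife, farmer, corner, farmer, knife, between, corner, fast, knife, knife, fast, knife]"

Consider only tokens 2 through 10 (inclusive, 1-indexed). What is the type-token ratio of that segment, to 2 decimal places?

0.56

Segment tokens 2–10: knife, knife, farmer, corner, farmer, knife, between, corner, fast
Segment N = 9, segment V = 5.
TTR = 5 / 9 = 0.56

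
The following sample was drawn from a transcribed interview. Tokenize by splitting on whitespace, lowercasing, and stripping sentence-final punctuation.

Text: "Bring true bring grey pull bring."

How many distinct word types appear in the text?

4

Distinct types: {bring, grey, pull, true}
V = 4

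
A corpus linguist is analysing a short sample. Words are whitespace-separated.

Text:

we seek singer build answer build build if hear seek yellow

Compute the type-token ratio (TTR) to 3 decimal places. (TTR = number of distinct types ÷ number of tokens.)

0.727

N = 11 tokens, V = 8 types.
TTR = V / N = 8 / 11 = 0.727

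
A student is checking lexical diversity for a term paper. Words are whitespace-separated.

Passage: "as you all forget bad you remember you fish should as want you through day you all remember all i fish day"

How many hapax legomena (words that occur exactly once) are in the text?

Frequencies: you:5, all:3, as:2, remember:2, fish:2, day:2, forget:1, bad:1, should:1, want:1, through:1, i:1
Hapax (freq=1): bad, forget, i, should, through, want

6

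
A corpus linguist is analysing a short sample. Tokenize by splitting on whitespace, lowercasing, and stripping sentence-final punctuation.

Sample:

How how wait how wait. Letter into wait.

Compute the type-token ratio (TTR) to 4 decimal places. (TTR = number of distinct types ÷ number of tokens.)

N = 8 tokens, V = 4 types.
TTR = V / N = 4 / 8 = 0.5000

0.5000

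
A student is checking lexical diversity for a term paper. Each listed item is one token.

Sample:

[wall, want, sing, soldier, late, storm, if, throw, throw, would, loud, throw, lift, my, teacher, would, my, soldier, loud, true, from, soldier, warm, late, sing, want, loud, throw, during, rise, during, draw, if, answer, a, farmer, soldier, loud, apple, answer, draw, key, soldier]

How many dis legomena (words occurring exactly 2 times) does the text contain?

9

Frequencies: soldier:5, throw:4, loud:4, want:2, sing:2, late:2, if:2, would:2, my:2, during:2, draw:2, answer:2, wall:1, storm:1, lift:1, teacher:1, true:1, from:1, warm:1, rise:1, … (4 more, each freq 1)
Words with frequency 2: answer, draw, during, if, late, my, sing, want, would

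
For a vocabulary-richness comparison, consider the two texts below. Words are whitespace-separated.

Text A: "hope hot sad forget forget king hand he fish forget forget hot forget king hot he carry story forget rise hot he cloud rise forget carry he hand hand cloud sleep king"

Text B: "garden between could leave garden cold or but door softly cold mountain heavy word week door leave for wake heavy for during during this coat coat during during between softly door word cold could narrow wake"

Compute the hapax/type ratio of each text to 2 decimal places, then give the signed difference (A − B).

A: hapax=5, V=13, ratio=0.38
B: hapax=6, V=19, ratio=0.32
Difference = 0.38 − 0.32 = 0.06

0.06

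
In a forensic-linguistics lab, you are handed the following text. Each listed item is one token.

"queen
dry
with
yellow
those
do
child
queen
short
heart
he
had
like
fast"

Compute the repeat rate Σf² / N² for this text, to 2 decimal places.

0.08

Frequencies: queen:2, dry:1, with:1, yellow:1, those:1, do:1, child:1, short:1, heart:1, he:1, had:1, like:1, fast:1
Σf² = 16; N² = 196
Repeat rate = 16 / 196 = 0.08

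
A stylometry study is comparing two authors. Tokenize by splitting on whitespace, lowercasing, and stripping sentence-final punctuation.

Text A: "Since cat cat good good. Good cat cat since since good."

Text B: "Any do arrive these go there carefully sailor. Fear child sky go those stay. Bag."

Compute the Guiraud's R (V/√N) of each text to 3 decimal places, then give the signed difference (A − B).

-2.710

A: V=3, N=11, R=0.905
B: V=14, N=15, R=3.615
Difference = 0.905 − 3.615 = -2.710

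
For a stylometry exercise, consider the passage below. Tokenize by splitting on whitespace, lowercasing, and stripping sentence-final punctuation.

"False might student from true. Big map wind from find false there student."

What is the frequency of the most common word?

Frequencies: false:2, student:2, from:2, might:1, true:1, big:1, map:1, wind:1, find:1, there:1
Most common: 'false' with frequency 2.

2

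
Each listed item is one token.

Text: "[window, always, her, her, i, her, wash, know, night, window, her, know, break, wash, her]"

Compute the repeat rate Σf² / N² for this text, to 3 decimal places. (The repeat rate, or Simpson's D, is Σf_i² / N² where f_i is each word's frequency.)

Frequencies: her:5, window:2, wash:2, know:2, always:1, i:1, night:1, break:1
Σf² = 41; N² = 225
Repeat rate = 41 / 225 = 0.182

0.182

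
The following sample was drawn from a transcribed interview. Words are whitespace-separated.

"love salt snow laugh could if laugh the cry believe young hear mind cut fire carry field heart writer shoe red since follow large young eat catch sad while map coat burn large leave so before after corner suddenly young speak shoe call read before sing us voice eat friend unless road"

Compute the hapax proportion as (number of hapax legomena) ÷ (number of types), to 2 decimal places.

Frequencies: young:3, laugh:2, shoe:2, large:2, eat:2, before:2, love:1, salt:1, snow:1, could:1, if:1, the:1, cry:1, believe:1, hear:1, mind:1, cut:1, fire:1, carry:1, field:1, … (25 more, each freq 1)
Hapax count = 39; type count = 45.
Ratio = 39 / 45 = 0.87

0.87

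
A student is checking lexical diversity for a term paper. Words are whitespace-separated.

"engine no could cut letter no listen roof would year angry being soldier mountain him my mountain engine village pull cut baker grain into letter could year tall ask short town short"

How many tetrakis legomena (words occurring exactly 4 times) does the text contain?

Frequencies: engine:2, no:2, could:2, cut:2, letter:2, year:2, mountain:2, short:2, listen:1, roof:1, would:1, angry:1, being:1, soldier:1, him:1, my:1, village:1, pull:1, baker:1, grain:1, … (4 more, each freq 1)
Words with frequency 4: (none)

0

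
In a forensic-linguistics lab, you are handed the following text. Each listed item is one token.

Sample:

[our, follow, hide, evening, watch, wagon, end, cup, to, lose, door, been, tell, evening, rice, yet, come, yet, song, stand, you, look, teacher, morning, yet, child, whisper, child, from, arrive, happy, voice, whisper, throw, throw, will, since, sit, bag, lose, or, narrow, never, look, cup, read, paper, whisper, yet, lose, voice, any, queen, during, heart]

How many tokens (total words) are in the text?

Tokens: our, follow, hide, evening, watch, wagon, end, cup, to, lose, door, been, tell, evening, rice, yet, come, yet, song, stand, you, look, teacher, morning, yet, child, whisper, child, from, arrive, happy, voice, whisper, throw, throw, will, since, sit, bag, lose, or, narrow, never, look, cup, read, paper, whisper, yet, lose, voice, any, queen, during, heart
N = 55

55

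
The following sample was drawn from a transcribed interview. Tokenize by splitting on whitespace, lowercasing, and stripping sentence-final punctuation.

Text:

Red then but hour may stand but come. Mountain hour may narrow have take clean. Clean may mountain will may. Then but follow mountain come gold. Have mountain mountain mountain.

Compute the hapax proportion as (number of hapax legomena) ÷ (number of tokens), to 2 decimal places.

Frequencies: mountain:6, may:4, but:3, then:2, hour:2, come:2, have:2, clean:2, red:1, stand:1, narrow:1, take:1, will:1, follow:1, gold:1
Hapax count = 7; token count = 30.
Ratio = 7 / 30 = 0.23

0.23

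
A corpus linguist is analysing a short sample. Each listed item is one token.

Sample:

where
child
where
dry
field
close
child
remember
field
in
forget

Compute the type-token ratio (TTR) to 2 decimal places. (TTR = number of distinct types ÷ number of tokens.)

0.73

N = 11 tokens, V = 8 types.
TTR = V / N = 8 / 11 = 0.73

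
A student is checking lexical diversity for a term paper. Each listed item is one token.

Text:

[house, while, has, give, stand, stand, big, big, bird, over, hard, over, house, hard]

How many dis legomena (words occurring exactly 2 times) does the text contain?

Frequencies: house:2, stand:2, big:2, over:2, hard:2, while:1, has:1, give:1, bird:1
Words with frequency 2: big, hard, house, over, stand

5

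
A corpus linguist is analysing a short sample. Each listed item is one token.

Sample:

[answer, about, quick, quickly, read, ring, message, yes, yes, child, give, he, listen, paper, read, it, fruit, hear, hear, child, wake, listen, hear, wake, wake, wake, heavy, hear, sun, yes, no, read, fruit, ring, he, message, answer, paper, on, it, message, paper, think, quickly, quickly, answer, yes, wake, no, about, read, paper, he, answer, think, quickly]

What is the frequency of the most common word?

Frequencies: wake:5, answer:4, quickly:4, read:4, yes:4, paper:4, hear:4, message:3, he:3, about:2, ring:2, child:2, listen:2, it:2, fruit:2, no:2, think:2, quick:1, give:1, heavy:1, … (2 more, each freq 1)
Most common: 'wake' with frequency 5.

5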